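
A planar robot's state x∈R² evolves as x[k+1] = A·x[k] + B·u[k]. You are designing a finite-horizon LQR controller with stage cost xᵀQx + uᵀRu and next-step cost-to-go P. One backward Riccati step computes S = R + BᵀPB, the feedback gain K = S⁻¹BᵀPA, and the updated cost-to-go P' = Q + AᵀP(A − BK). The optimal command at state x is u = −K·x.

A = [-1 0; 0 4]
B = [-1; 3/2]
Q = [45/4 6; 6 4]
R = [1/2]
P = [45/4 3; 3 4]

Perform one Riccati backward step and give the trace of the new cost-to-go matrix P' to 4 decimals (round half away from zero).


BᵀP = [-6.7500 3.0000]
S = R + BᵀPB = [1/2] + [11.2500] = [11.7500]
BᵀPA = [6.7500 12.0000]
K = S⁻¹·BᵀPA = [0.5745 1.0213]
A−BK = [-0.4255 1.0213; -0.8617 2.4681]
AᵀP(A−BK) = [7.3723 -18.8936; -18.8936 51.7447]
P' = Q + AᵀP(A−BK) = [18.6223 -12.8936; -12.8936 55.7447]
tr(P') = 74.3670

74.3670


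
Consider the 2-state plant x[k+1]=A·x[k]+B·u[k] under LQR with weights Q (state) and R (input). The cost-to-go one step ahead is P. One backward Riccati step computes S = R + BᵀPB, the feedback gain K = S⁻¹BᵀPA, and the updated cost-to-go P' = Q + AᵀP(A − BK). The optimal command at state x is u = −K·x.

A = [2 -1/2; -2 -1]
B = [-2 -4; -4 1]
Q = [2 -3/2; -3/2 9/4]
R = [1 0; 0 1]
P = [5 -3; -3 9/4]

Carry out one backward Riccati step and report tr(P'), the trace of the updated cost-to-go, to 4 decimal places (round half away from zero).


4.8471

BᵀP = [2.0000 -3.0000; -23.0000 14.2500]
S = R + BᵀPB = [1 0; 0 1] + [8.0000 -11.0000; -11.0000 106.2500] = [9.0000 -11.0000; -11.0000 107.2500]
BᵀPA = [10.0000 2.0000; -74.5000 -2.7500]
K = S⁻¹·BᵀPA = [0.2997 0.2182; -0.6639 -0.0033]
A−BK = [-0.0563 -0.0765; -0.1374 -0.1238]
AᵀP(A−BK) = [0.5425 0.0749; 0.0749 0.0546]
P' = Q + AᵀP(A−BK) = [2.5425 -1.4251; -1.4251 2.3046]
tr(P') = 4.8471


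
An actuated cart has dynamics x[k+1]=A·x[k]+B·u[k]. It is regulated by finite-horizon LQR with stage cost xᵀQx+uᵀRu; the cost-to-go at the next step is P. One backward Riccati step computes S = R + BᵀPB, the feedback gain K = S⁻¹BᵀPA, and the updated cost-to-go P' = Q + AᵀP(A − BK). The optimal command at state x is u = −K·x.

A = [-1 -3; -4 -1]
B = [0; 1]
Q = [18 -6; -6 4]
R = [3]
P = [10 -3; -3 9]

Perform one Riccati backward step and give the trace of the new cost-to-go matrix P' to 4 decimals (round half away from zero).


142.2500

BᵀP = [-3.0000 9.0000]
S = R + BᵀPB = [3] + [9.0000] = [12.0000]
BᵀPA = [-33.0000 0.0000]
K = S⁻¹·BᵀPA = [-2.7500 0.0000]
A−BK = [-1.0000 -3.0000; -1.2500 -1.0000]
AᵀP(A−BK) = [39.2500 27.0000; 27.0000 81.0000]
P' = Q + AᵀP(A−BK) = [57.2500 21.0000; 21.0000 85.0000]
tr(P') = 142.2500


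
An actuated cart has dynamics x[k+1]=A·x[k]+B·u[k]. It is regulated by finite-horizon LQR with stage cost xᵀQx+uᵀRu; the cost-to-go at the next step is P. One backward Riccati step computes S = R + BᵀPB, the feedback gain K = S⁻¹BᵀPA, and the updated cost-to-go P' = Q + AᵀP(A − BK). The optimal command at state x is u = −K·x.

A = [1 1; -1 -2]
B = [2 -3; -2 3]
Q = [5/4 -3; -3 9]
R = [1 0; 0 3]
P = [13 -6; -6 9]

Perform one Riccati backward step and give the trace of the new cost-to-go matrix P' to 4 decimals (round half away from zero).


BᵀP = [38.0000 -30.0000; -57.0000 45.0000]
S = R + BᵀPB = [1 0; 0 3] + [136.0000 -204.0000; -204.0000 306.0000] = [137.0000 -204.0000; -204.0000 309.0000]
BᵀPA = [68.0000 98.0000; -102.0000 -147.0000]
K = S⁻¹·BᵀPA = [0.2845 0.4100; -0.1423 -0.2050]
A−BK = [0.0042 -0.4351; -0.0042 -0.5649]
AᵀP(A−BK) = [0.1423 0.2050; 0.2050 2.6778]
P' = Q + AᵀP(A−BK) = [1.3923 -2.7950; -2.7950 11.6778]
tr(P') = 13.0701

13.0701


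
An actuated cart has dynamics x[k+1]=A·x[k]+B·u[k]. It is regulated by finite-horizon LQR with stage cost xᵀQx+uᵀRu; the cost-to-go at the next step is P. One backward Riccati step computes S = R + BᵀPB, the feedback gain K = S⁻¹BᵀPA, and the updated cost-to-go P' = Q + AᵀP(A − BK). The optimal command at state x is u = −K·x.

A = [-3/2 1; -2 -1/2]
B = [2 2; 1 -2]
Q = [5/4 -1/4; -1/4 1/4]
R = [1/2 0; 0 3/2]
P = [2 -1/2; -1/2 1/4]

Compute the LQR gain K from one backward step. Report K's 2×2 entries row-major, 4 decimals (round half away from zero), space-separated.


BᵀP = [3.5000 -0.7500; 5.0000 -1.5000]
S = R + BᵀPB = [1/2 0; 0 3/2] + [6.2500 8.5000; 8.5000 13.0000] = [6.7500 8.5000; 8.5000 14.5000]
BᵀPA = [-3.7500 3.8750; -4.5000 5.7500]
K = S⁻¹·BᵀPA = [-0.6293 0.2854; 0.0585 0.2293]
A−BK = [-0.3585 -0.0293; -1.2537 -0.3268]
AᵀP(A−BK) = [0.4037 -0.0232; -0.0232 0.1384]
P' = Q + AᵀP(A−BK) = [1.6537 -0.2732; -0.2732 0.3884]
tr(P') = 2.0421

-0.6293 0.2854 0.0585 0.2293


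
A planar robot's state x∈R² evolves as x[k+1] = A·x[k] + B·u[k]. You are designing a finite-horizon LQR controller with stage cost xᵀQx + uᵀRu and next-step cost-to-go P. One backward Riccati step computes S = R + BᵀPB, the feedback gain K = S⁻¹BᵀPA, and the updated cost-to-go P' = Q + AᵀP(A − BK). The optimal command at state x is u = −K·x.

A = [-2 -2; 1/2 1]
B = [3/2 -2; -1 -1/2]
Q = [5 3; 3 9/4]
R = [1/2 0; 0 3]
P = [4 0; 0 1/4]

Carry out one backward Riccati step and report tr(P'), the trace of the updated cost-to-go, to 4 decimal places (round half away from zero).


BᵀP = [6.0000 -0.2500; -8.0000 -0.1250]
S = R + BᵀPB = [1/2 0; 0 3] + [9.2500 -11.8750; -11.8750 16.0625] = [9.7500 -11.8750; -11.8750 19.0625]
BᵀPA = [-12.1250 -12.2500; 15.9375 15.8750]
K = S⁻¹·BᵀPA = [-0.9338 -1.0035; 0.2544 0.2077]
A−BK = [-0.0906 -0.0794; -0.3066 0.1003]
AᵀP(A−BK) = [0.6864 0.6481; 0.6481 0.6606]
P' = Q + AᵀP(A−BK) = [5.6864 3.6481; 3.6481 2.9106]
tr(P') = 8.5970

8.5970


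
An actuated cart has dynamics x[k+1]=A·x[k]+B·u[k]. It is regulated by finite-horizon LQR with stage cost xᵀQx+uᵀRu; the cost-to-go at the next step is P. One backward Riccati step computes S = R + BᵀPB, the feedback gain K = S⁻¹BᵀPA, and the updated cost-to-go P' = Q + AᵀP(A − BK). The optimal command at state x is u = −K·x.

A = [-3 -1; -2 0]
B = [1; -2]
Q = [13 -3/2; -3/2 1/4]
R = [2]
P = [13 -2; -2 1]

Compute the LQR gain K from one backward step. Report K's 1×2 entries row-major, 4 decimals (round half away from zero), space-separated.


BᵀP = [17.0000 -4.0000]
S = R + BᵀPB = [2] + [25.0000] = [27.0000]
BᵀPA = [-43.0000 -17.0000]
K = S⁻¹·BᵀPA = [-1.5926 -0.6296]
A−BK = [-1.4074 -0.3704; -5.1852 -1.2593]
AᵀP(A−BK) = [28.5185 7.9259; 7.9259 2.2963]
P' = Q + AᵀP(A−BK) = [41.5185 6.4259; 6.4259 2.5463]
tr(P') = 44.0648

-1.5926 -0.6296


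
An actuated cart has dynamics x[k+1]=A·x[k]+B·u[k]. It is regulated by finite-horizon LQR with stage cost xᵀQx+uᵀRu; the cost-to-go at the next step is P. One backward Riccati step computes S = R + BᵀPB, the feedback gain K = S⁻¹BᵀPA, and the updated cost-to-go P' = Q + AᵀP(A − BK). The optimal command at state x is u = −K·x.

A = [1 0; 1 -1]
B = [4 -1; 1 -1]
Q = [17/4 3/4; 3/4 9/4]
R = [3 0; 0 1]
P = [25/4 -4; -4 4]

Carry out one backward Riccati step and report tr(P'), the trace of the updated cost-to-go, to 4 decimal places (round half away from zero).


8.1636

BᵀP = [21.0000 -12.0000; -2.2500 0.0000]
S = R + BᵀPB = [3 0; 0 1] + [72.0000 -9.0000; -9.0000 2.2500] = [75.0000 -9.0000; -9.0000 3.2500]
BᵀPA = [9.0000 12.0000; -2.2500 0.0000]
K = S⁻¹·BᵀPA = [0.0553 0.2396; -0.5392 0.6636]
A−BK = [0.2396 -0.2949; 0.4055 -0.5760]
AᵀP(A−BK) = [0.5392 -0.6636; -0.6636 1.1244]
P' = Q + AᵀP(A−BK) = [4.7892 0.0864; 0.0864 3.3744]
tr(P') = 8.1636


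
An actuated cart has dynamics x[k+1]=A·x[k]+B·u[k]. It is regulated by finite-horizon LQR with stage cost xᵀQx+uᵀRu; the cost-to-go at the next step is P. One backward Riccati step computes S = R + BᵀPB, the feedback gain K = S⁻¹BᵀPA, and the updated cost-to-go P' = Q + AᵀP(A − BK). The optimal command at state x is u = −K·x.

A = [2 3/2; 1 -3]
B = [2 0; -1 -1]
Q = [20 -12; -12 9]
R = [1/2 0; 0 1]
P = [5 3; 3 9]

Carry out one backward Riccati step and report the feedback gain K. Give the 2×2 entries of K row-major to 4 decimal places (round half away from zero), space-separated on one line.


0.9337 0.7681 -1.7801 2.0196

BᵀP = [7.0000 -3.0000; -3.0000 -9.0000]
S = R + BᵀPB = [1/2 0; 0 1] + [17.0000 3.0000; 3.0000 9.0000] = [17.5000 3.0000; 3.0000 10.0000]
BᵀPA = [11.0000 19.5000; -15.0000 22.5000]
K = S⁻¹·BᵀPA = [0.9337 0.7681; -1.7801 2.0196]
A−BK = [0.1325 -0.0361; 0.1536 -0.2123]
AᵀP(A−BK) = [4.0271 -3.6551; -3.6551 4.8321]
P' = Q + AᵀP(A−BK) = [24.0271 -15.6551; -15.6551 13.8321]
tr(P') = 37.8592


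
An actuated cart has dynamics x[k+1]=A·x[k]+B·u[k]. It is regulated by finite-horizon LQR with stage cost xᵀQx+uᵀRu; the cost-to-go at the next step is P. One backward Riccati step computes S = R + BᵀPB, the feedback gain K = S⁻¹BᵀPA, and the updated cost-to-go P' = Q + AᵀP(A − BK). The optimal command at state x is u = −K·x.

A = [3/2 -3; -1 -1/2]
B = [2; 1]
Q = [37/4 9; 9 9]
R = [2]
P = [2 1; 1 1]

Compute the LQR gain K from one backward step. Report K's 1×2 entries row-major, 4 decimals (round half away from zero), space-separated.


0.3000 -1.1000

BᵀP = [5.0000 3.0000]
S = R + BᵀPB = [2] + [13.0000] = [15.0000]
BᵀPA = [4.5000 -16.5000]
K = S⁻¹·BᵀPA = [0.3000 -1.1000]
A−BK = [0.9000 -0.8000; -1.3000 0.6000]
AᵀP(A−BK) = [1.1500 -1.3000; -1.3000 3.1000]
P' = Q + AᵀP(A−BK) = [10.4000 7.7000; 7.7000 12.1000]
tr(P') = 22.5000


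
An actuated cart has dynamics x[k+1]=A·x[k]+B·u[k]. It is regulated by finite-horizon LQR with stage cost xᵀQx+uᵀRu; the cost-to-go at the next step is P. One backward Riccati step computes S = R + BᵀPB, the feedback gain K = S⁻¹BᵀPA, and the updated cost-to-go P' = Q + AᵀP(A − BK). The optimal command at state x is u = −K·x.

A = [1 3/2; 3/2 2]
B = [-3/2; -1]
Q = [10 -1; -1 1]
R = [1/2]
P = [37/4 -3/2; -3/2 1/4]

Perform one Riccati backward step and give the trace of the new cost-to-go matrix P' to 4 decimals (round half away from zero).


BᵀP = [-12.3750 2.0000]
S = R + BᵀPB = [1/2] + [16.5625] = [17.0625]
BᵀPA = [-9.3750 -14.5625]
K = S⁻¹·BᵀPA = [-0.5495 -0.8535]
A−BK = [0.1758 0.2198; 0.9505 1.1465]
AᵀP(A−BK) = [0.1614 0.2486; 0.2486 0.3837]
P' = Q + AᵀP(A−BK) = [10.1614 -0.7514; -0.7514 1.3837]
tr(P') = 11.5451

11.5451


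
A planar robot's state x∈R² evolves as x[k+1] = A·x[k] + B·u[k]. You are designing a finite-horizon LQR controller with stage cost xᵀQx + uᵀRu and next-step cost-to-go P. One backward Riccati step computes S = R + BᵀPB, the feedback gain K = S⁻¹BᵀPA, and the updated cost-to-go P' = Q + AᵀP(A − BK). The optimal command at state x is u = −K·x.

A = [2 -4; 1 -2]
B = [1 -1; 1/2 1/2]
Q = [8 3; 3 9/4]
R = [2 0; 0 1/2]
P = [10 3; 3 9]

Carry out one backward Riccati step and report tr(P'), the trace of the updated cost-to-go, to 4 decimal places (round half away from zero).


BᵀP = [11.5000 7.5000; -8.5000 1.5000]
S = R + BᵀPB = [2 0; 0 1/2] + [15.2500 -7.7500; -7.7500 9.2500] = [17.2500 -7.7500; -7.7500 9.7500]
BᵀPA = [30.5000 -61.0000; -15.5000 31.0000]
K = S⁻¹·BᵀPA = [1.6393 -3.2786; -0.2867 0.5734]
A−BK = [0.0740 -0.1480; 0.3237 -0.6474]
AᵀP(A−BK) = [6.5572 -13.1145; -13.1145 26.2289]
P' = Q + AᵀP(A−BK) = [14.5572 -10.1145; -10.1145 28.4789]
tr(P') = 43.0361

43.0361


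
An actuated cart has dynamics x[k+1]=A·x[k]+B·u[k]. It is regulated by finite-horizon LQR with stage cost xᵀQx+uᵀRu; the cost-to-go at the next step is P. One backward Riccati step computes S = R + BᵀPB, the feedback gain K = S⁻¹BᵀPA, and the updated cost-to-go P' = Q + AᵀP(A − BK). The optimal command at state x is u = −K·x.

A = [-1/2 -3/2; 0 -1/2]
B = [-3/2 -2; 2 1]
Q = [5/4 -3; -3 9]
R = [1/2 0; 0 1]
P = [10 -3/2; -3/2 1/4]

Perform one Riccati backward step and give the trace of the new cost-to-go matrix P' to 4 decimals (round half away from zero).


10.5271

BᵀP = [-18.0000 2.7500; -21.5000 3.2500]
S = R + BᵀPB = [1/2 0; 0 1] + [32.5000 38.7500; 38.7500 46.2500] = [33.0000 38.7500; 38.7500 47.2500]
BᵀPA = [9.0000 25.6250; 10.7500 30.6250]
K = S⁻¹·BᵀPA = [0.1506 0.4171; 0.1040 0.3061]
A−BK = [-0.0661 -0.2622; -0.4052 -1.6403]
AᵀP(A−BK) = [0.0265 0.0807; 0.0807 0.2505]
P' = Q + AᵀP(A−BK) = [1.2765 -2.9193; -2.9193 9.2505]
tr(P') = 10.5271


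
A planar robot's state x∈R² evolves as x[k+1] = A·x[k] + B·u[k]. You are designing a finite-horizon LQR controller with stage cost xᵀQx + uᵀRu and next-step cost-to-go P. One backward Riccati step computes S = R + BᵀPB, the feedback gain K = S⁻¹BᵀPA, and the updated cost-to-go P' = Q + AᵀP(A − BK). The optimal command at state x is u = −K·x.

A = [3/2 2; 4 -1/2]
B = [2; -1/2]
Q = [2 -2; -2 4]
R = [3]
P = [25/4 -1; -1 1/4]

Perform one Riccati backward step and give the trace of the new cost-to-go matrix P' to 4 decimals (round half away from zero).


BᵀP = [13.0000 -2.1250]
S = R + BᵀPB = [3] + [27.0625] = [30.0625]
BᵀPA = [11.0000 27.0625]
K = S⁻¹·BᵀPA = [0.3659 0.9002]
A−BK = [0.7682 0.1996; 4.1830 -0.0499]
AᵀP(A−BK) = [2.0376 1.0977; 1.0977 2.7006]
P' = Q + AᵀP(A−BK) = [4.0376 -0.9023; -0.9023 6.7006]
tr(P') = 10.7382

10.7382


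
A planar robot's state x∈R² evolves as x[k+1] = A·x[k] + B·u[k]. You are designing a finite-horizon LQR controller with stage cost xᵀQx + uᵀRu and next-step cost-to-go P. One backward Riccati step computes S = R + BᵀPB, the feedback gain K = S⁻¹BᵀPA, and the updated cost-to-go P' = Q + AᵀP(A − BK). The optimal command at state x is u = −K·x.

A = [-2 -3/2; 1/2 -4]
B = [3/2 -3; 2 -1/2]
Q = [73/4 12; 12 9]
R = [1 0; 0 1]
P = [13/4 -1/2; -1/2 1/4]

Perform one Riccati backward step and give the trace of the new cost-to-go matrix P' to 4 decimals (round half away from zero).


BᵀP = [3.8750 -0.2500; -9.5000 1.3750]
S = R + BᵀPB = [1 0; 0 1] + [5.3125 -11.5000; -11.5000 27.8125] = [6.3125 -11.5000; -11.5000 28.8125]
BᵀPA = [-7.8750 -4.8125; 19.6875 8.7500]
K = S⁻¹·BᵀPA = [-0.0099 -0.7664; 0.6793 -0.0022]
A−BK = [0.0529 -0.3570; 0.8595 -2.4683]
AᵀP(A−BK) = [0.6099 -0.3669; -0.3669 1.6435]
P' = Q + AᵀP(A−BK) = [18.8599 11.6331; 11.6331 10.6435]
tr(P') = 29.5034

29.5034


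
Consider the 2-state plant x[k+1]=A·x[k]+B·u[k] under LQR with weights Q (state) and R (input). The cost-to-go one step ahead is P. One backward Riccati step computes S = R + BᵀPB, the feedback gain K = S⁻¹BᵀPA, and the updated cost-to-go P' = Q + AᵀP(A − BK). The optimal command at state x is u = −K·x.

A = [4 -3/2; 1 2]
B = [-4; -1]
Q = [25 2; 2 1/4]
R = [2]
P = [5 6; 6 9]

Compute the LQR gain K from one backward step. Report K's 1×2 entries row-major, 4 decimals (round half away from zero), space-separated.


-0.9856 -0.1942

BᵀP = [-26.0000 -33.0000]
S = R + BᵀPB = [2] + [137.0000] = [139.0000]
BᵀPA = [-137.0000 -27.0000]
K = S⁻¹·BᵀPA = [-0.9856 -0.1942]
A−BK = [0.0576 -2.2770; 0.0144 1.8058]
AᵀP(A−BK) = [1.9712 0.3885; 0.3885 6.0054]
P' = Q + AᵀP(A−BK) = [26.9712 2.3885; 2.3885 6.2554]
tr(P') = 33.2266


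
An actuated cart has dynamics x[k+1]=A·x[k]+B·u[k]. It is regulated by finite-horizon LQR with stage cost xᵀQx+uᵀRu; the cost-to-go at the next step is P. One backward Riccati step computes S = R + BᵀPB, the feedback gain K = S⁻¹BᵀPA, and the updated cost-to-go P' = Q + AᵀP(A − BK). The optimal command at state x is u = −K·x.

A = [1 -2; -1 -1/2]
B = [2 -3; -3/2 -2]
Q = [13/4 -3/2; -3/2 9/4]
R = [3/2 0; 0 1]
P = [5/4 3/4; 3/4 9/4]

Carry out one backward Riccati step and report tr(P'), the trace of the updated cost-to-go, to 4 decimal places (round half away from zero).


BᵀP = [1.3750 -1.8750; -5.2500 -6.7500]
S = R + BᵀPB = [3/2 0; 0 1] + [5.5625 -0.3750; -0.3750 29.2500] = [7.0625 -0.3750; -0.3750 30.2500]
BᵀPA = [3.2500 -1.8125; 1.5000 13.8750]
K = S⁻¹·BᵀPA = [0.4631 -0.2324; 0.0553 0.4558]
A−BK = [0.2398 -0.1677; -0.1947 0.0629]
AᵀP(A−BK) = [0.4119 -0.1783; -0.1783 0.3170]
P' = Q + AᵀP(A−BK) = [3.6619 -1.6783; -1.6783 2.5670]
tr(P') = 6.2289

6.2289


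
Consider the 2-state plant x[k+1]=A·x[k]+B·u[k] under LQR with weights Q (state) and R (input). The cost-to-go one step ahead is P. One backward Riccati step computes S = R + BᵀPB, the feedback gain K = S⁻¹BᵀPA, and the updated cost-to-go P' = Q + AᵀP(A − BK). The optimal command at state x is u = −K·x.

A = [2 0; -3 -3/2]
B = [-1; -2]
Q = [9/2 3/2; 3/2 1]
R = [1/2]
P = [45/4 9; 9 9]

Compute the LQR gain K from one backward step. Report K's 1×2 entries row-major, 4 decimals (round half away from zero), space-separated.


BᵀP = [-29.2500 -27.0000]
S = R + BᵀPB = [1/2] + [83.2500] = [83.7500]
BᵀPA = [22.5000 40.5000]
K = S⁻¹·BᵀPA = [0.2687 0.4836]
A−BK = [2.2687 0.4836; -2.4627 -0.5328]
AᵀP(A−BK) = [11.9552 2.6194; 2.6194 0.6649]
P' = Q + AᵀP(A−BK) = [16.4552 4.1194; 4.1194 1.6649]
tr(P') = 18.1201

0.2687 0.4836


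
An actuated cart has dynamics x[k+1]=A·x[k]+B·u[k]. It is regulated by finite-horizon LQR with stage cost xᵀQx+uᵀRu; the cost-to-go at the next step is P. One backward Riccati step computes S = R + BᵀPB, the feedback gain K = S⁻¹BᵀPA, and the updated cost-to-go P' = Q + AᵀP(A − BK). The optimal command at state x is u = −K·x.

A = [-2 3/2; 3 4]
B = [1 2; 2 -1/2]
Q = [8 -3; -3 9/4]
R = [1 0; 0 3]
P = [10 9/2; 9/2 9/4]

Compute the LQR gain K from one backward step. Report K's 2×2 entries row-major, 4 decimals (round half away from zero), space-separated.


BᵀP = [19.0000 9.0000; 17.7500 7.8750]
S = R + BᵀPB = [1 0; 0 3] + [37.0000 33.5000; 33.5000 31.5625] = [38.0000 33.5000; 33.5000 34.5625]
BᵀPA = [-11.0000 64.5000; -11.8750 58.1250]
K = S⁻¹·BᵀPA = [0.0922 1.4760; -0.4330 0.2511]
A−BK = [-1.2263 -0.4783; 2.5991 1.1736]
AᵀP(A−BK) = [2.1230 0.4680; 0.4680 2.7025]
P' = Q + AᵀP(A−BK) = [10.1230 -2.5320; -2.5320 4.9525]
tr(P') = 15.0755

0.0922 1.4760 -0.4330 0.2511


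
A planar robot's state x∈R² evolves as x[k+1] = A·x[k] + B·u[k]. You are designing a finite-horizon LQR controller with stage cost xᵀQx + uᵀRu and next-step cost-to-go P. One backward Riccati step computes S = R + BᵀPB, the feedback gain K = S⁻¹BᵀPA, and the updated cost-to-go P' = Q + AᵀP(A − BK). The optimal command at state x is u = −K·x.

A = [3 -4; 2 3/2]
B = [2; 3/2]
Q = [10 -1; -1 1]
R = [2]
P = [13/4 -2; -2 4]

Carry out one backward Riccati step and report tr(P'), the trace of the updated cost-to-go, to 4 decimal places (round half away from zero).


89.6458

BᵀP = [3.5000 2.0000]
S = R + BᵀPB = [2] + [10.0000] = [12.0000]
BᵀPA = [14.5000 -11.0000]
K = S⁻¹·BᵀPA = [1.2083 -0.9167]
A−BK = [0.5833 -2.1667; 0.1875 2.8750]
AᵀP(A−BK) = [3.7292 -6.7083; -6.7083 74.9167]
P' = Q + AᵀP(A−BK) = [13.7292 -7.7083; -7.7083 75.9167]
tr(P') = 89.6458


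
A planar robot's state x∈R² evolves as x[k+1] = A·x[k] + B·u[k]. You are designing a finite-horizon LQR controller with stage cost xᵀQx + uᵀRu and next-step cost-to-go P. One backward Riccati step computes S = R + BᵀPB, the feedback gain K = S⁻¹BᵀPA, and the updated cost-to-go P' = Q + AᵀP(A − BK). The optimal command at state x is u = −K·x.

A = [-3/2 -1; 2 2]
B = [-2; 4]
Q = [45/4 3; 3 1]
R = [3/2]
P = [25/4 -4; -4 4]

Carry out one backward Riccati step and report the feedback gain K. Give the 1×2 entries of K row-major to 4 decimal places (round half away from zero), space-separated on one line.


0.5874 0.4951

BᵀP = [-28.5000 24.0000]
S = R + BᵀPB = [3/2] + [153.0000] = [154.5000]
BᵀPA = [90.7500 76.5000]
K = S⁻¹·BᵀPA = [0.5874 0.4951]
A−BK = [-0.3252 -0.0097; -0.3495 0.0194]
AᵀP(A−BK) = [0.7579 0.4405; 0.4405 0.3714]
P' = Q + AᵀP(A−BK) = [12.0079 3.4405; 3.4405 1.3714]
tr(P') = 13.3792


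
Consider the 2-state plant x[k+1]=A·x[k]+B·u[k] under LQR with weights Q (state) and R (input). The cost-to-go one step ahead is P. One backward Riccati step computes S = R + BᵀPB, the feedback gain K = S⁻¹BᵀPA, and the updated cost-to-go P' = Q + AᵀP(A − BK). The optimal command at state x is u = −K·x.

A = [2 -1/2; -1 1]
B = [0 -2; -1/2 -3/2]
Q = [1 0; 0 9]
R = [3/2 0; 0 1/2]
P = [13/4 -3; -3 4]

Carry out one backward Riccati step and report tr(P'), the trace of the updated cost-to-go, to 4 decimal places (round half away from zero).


30.0097

BᵀP = [1.5000 -2.0000; -2.0000 0.0000]
S = R + BᵀPB = [3/2 0; 0 1/2] + [1.0000 0.0000; 0.0000 4.0000] = [2.5000 0.0000; 0.0000 4.5000]
BᵀPA = [5.0000 -2.7500; -4.0000 1.0000]
K = S⁻¹·BᵀPA = [2.0000 -1.1000; -0.8889 0.2222]
A−BK = [0.2222 -0.0556; -1.3333 0.7833]
AᵀP(A−BK) = [15.4444 -8.3611; -8.3611 4.5653]
P' = Q + AᵀP(A−BK) = [16.4444 -8.3611; -8.3611 13.5653]
tr(P') = 30.0097


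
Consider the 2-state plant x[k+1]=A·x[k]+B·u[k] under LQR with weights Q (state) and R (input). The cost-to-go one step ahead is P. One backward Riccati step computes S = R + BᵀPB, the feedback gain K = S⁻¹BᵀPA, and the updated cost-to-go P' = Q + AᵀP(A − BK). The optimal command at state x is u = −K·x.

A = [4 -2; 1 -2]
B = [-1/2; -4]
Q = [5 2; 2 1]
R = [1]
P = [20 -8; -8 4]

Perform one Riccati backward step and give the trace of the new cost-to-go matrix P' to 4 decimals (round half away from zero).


135.4737

BᵀP = [22.0000 -12.0000]
S = R + BᵀPB = [1] + [37.0000] = [38.0000]
BᵀPA = [76.0000 -20.0000]
K = S⁻¹·BᵀPA = [2.0000 -0.5263]
A−BK = [5.0000 -2.2632; 9.0000 -4.1053]
AᵀP(A−BK) = [108.0000 -48.0000; -48.0000 21.4737]
P' = Q + AᵀP(A−BK) = [113.0000 -46.0000; -46.0000 22.4737]
tr(P') = 135.4737


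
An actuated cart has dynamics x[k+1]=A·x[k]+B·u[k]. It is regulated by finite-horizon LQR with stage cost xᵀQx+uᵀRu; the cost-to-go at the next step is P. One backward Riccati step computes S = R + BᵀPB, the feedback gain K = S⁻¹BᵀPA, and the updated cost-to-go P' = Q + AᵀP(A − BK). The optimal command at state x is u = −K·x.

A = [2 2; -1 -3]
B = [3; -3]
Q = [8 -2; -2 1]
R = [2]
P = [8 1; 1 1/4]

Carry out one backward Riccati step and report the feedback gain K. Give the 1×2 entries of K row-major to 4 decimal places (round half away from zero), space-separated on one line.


BᵀP = [21.0000 2.2500]
S = R + BᵀPB = [2] + [56.2500] = [58.2500]
BᵀPA = [39.7500 35.2500]
K = S⁻¹·BᵀPA = [0.6824 0.6052]
A−BK = [-0.0472 0.1845; 1.0472 -1.1845]
AᵀP(A−BK) = [1.1245 0.6953; 0.6953 0.9185]
P' = Q + AᵀP(A−BK) = [9.1245 -1.3047; -1.3047 1.9185]
tr(P') = 11.0429

0.6824 0.6052


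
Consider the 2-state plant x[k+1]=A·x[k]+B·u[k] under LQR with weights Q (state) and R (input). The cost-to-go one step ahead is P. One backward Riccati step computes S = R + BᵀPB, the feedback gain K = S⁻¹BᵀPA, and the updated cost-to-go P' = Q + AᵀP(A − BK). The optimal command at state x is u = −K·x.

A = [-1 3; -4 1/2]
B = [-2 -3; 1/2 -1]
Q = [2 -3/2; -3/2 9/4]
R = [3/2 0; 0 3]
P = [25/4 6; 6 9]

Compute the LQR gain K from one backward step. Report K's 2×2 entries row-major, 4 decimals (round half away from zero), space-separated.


-1.4686 -0.4511 1.7805 -0.6860

BᵀP = [-9.5000 -7.5000; -24.7500 -27.0000]
S = R + BᵀPB = [3/2 0; 0 3] + [15.2500 36.0000; 36.0000 101.2500] = [16.7500 36.0000; 36.0000 104.2500]
BᵀPA = [39.5000 -32.2500; 132.7500 -87.7500]
K = S⁻¹·BᵀPA = [-1.4686 -0.4511; 1.7805 -0.6860]
A−BK = [1.4044 0.0400; -1.4852 0.0396]
AᵀP(A−BK) = [19.8955 -2.8713; -2.8713 1.7599]
P' = Q + AᵀP(A−BK) = [21.8955 -4.3713; -4.3713 4.0099]
tr(P') = 25.9054


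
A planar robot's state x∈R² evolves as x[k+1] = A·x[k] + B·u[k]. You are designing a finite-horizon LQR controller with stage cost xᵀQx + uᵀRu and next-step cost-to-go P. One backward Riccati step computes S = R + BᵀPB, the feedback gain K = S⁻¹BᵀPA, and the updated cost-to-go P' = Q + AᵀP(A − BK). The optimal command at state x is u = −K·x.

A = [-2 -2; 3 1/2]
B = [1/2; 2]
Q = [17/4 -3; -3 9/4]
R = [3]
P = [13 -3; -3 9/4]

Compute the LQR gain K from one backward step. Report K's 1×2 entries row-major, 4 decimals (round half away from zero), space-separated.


BᵀP = [0.5000 3.0000]
S = R + BᵀPB = [3] + [6.2500] = [9.2500]
BᵀPA = [8.0000 0.5000]
K = S⁻¹·BᵀPA = [0.8649 0.0541]
A−BK = [-2.4324 -2.0270; 1.2703 0.3919]
AᵀP(A−BK) = [101.3311 75.9426; 75.9426 58.5355]
P' = Q + AᵀP(A−BK) = [105.5811 72.9426; 72.9426 60.7855]
tr(P') = 166.3666

0.8649 0.0541


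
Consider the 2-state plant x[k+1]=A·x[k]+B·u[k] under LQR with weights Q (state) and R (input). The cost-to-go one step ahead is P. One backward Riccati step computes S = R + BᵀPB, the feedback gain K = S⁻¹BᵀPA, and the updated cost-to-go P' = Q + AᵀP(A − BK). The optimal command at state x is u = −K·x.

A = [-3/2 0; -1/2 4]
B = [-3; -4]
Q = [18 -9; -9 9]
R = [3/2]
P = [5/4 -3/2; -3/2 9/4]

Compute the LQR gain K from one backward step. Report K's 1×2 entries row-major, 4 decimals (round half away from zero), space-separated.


-0.0882 -1.4118

BᵀP = [2.2500 -4.5000]
S = R + BᵀPB = [3/2] + [11.2500] = [12.7500]
BᵀPA = [-1.1250 -18.0000]
K = S⁻¹·BᵀPA = [-0.0882 -1.4118]
A−BK = [-1.7647 -4.2353; -0.8529 -1.6471]
AᵀP(A−BK) = [1.0257 2.9118; 2.9118 10.5882]
P' = Q + AᵀP(A−BK) = [19.0257 -6.0882; -6.0882 19.5882]
tr(P') = 38.6140


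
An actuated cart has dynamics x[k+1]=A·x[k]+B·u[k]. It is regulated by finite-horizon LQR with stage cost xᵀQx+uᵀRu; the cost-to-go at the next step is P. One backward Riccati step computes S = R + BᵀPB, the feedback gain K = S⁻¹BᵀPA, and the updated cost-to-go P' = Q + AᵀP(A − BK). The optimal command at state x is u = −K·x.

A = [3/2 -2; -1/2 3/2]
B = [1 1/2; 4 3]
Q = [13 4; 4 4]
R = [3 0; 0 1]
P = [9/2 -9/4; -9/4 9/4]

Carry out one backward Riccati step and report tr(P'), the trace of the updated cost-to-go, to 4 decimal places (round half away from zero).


41.9512

BᵀP = [-4.5000 6.7500; -4.5000 5.6250]
S = R + BᵀPB = [3 0; 0 1] + [22.5000 18.0000; 18.0000 14.6250] = [25.5000 18.0000; 18.0000 15.6250]
BᵀPA = [-10.1250 19.1250; -9.5625 17.4375]
K = S⁻¹·BᵀPA = [0.1870 -0.2021; -0.8275 1.3489]
A−BK = [1.7267 -2.4723; 1.2343 -1.7380]
AᵀP(A−BK) = [8.0436 -11.6481; -11.6481 16.9076]
P' = Q + AᵀP(A−BK) = [21.0436 -7.6481; -7.6481 20.9076]
tr(P') = 41.9512


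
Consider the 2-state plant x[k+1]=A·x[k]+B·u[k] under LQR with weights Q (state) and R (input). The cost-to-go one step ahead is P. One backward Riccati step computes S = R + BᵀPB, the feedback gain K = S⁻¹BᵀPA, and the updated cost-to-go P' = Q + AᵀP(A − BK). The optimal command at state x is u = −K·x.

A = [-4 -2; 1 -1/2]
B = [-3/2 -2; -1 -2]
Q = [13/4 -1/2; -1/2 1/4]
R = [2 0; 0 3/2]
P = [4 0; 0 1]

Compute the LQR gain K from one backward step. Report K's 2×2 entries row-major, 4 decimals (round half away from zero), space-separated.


1.2016 0.4960 0.6129 0.4677

BᵀP = [-6.0000 -1.0000; -8.0000 -2.0000]
S = R + BᵀPB = [2 0; 0 3/2] + [10.0000 14.0000; 14.0000 20.0000] = [12.0000 14.0000; 14.0000 21.5000]
BᵀPA = [23.0000 12.5000; 30.0000 17.0000]
K = S⁻¹·BᵀPA = [1.2016 0.4960; 0.6129 0.4677]
A−BK = [-0.9718 -0.3206; 3.4274 0.9315]
AᵀP(A−BK) = [18.9758 6.0605; 6.0605 2.0988]
P' = Q + AᵀP(A−BK) = [22.2258 5.5605; 5.5605 2.3488]
tr(P') = 24.5746


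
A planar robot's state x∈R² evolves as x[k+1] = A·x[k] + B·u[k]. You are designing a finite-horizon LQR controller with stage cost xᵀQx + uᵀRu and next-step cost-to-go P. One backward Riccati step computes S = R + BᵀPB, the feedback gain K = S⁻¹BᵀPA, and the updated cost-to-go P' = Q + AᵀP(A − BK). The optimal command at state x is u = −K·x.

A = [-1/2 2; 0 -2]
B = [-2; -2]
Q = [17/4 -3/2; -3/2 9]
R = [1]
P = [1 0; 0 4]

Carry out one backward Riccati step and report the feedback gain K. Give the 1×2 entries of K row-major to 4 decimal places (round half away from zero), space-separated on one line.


0.0476 0.5714

BᵀP = [-2.0000 -8.0000]
S = R + BᵀPB = [1] + [20.0000] = [21.0000]
BᵀPA = [1.0000 12.0000]
K = S⁻¹·BᵀPA = [0.0476 0.5714]
A−BK = [-0.4048 3.1429; 0.0952 -0.8571]
AᵀP(A−BK) = [0.2024 -1.5714; -1.5714 13.1429]
P' = Q + AᵀP(A−BK) = [4.4524 -3.0714; -3.0714 22.1429]
tr(P') = 26.5952


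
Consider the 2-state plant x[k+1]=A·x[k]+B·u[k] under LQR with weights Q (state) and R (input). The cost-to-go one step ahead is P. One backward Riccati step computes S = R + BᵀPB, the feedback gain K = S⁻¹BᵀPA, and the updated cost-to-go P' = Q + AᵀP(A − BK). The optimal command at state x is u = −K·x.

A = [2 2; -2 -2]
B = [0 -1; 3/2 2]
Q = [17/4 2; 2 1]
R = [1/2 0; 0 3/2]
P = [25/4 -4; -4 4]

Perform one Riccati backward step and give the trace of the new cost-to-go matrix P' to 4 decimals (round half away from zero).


12.4948

BᵀP = [-6.0000 6.0000; -14.2500 12.0000]
S = R + BᵀPB = [1/2 0; 0 3/2] + [9.0000 18.0000; 18.0000 38.2500] = [9.5000 18.0000; 18.0000 39.7500]
BᵀPA = [-24.0000 -24.0000; -52.5000 -52.5000]
K = S⁻¹·BᵀPA = [-0.1678 -0.1678; -1.2448 -1.2448]
A−BK = [0.7552 0.7552; 0.7413 0.7413]
AᵀP(A−BK) = [3.6224 3.6224; 3.6224 3.6224]
P' = Q + AᵀP(A−BK) = [7.8724 5.6224; 5.6224 4.6224]
tr(P') = 12.4948


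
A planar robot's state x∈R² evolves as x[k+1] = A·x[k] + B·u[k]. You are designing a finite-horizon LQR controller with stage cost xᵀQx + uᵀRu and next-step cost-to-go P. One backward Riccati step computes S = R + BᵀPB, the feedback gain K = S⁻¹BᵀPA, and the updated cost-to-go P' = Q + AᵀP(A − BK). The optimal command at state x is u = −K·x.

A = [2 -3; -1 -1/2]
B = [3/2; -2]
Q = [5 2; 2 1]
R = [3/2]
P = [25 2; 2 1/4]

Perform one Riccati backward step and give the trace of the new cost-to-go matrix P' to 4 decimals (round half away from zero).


BᵀP = [33.5000 2.5000]
S = R + BᵀPB = [3/2] + [45.2500] = [46.7500]
BᵀPA = [64.5000 -101.7500]
K = S⁻¹·BᵀPA = [1.3797 -2.1765]
A−BK = [-0.0695 0.2647; 1.7594 -4.8529]
AᵀP(A−BK) = [3.2607 -5.4926; -5.4926 9.6066]
P' = Q + AᵀP(A−BK) = [8.2607 -3.4926; -3.4926 10.6066]
tr(P') = 18.8673

18.8673


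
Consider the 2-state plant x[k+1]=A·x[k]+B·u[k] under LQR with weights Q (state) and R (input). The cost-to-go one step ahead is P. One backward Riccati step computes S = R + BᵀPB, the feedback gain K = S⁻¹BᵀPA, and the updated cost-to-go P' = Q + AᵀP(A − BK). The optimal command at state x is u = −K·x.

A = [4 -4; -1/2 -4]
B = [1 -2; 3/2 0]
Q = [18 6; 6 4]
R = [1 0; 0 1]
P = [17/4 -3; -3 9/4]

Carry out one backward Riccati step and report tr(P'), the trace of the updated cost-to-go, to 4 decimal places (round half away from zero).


28.4659

BᵀP = [-0.2500 0.3750; -8.5000 6.0000]
S = R + BᵀPB = [1 0; 0 1] + [0.3125 0.5000; 0.5000 17.0000] = [1.3125 0.5000; 0.5000 18.0000]
BᵀPA = [-1.1875 -0.5000; -37.0000 10.0000]
K = S⁻¹·BᵀPA = [-0.1230 -0.5989; -2.0521 0.5722]
A−BK = [0.0187 -2.2567; -0.3155 -3.1016]
AᵀP(A−BK) = [4.4873 -1.0401; -1.0401 1.9786]
P' = Q + AᵀP(A−BK) = [22.4873 4.9599; 4.9599 5.9786]
tr(P') = 28.4659


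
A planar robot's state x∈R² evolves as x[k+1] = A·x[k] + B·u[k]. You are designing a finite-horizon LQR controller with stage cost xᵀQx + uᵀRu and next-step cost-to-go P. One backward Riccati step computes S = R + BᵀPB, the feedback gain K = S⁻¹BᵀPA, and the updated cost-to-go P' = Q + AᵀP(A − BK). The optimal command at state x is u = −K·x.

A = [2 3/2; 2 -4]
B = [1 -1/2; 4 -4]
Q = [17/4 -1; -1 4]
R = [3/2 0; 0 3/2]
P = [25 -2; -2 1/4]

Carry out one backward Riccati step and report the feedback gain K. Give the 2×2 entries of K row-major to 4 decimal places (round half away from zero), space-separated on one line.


2.3297 2.3516 0.3956 1.0220

BᵀP = [17.0000 -1.0000; -4.5000 0.0000]
S = R + BᵀPB = [3/2 0; 0 3/2] + [13.0000 -4.5000; -4.5000 2.2500] = [14.5000 -4.5000; -4.5000 3.7500]
BᵀPA = [32.0000 29.5000; -9.0000 -6.7500]
K = S⁻¹·BᵀPA = [2.3297 2.3516; 0.3956 1.0220]
A−BK = [-0.1319 -0.3407; -5.7363 -9.3187]
AᵀP(A−BK) = [14.0110 16.9451; 16.9451 21.7747]
P' = Q + AᵀP(A−BK) = [18.2610 15.9451; 15.9451 25.7747]
tr(P') = 44.0357


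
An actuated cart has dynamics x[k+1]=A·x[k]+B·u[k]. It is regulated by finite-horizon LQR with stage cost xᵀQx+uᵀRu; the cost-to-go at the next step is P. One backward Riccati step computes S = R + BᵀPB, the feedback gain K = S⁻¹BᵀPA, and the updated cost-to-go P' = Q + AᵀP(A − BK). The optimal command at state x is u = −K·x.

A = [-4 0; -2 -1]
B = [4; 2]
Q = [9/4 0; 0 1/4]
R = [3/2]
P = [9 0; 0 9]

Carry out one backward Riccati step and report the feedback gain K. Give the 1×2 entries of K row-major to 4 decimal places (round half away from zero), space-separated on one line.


BᵀP = [36.0000 18.0000]
S = R + BᵀPB = [3/2] + [180.0000] = [181.5000]
BᵀPA = [-180.0000 -18.0000]
K = S⁻¹·BᵀPA = [-0.9917 -0.0992]
A−BK = [-0.0331 0.3967; -0.0165 -0.8017]
AᵀP(A−BK) = [1.4876 0.1488; 0.1488 7.2149]
P' = Q + AᵀP(A−BK) = [3.7376 0.1488; 0.1488 7.4649]
tr(P') = 11.2025

-0.9917 -0.0992


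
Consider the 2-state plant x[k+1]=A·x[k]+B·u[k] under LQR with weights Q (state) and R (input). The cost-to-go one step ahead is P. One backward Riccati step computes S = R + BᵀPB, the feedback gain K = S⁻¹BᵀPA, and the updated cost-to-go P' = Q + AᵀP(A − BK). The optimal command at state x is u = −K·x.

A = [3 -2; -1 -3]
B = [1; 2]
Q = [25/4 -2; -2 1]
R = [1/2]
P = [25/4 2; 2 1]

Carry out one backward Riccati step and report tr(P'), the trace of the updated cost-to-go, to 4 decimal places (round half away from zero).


BᵀP = [10.2500 4.0000]
S = R + BᵀPB = [1/2] + [18.2500] = [18.7500]
BᵀPA = [26.7500 -32.5000]
K = S⁻¹·BᵀPA = [1.4267 -1.7333]
A−BK = [1.5733 -0.2667; -3.8533 0.4667]
AᵀP(A−BK) = [7.0867 -2.1333; -2.1333 1.6667]
P' = Q + AᵀP(A−BK) = [13.3367 -4.1333; -4.1333 2.6667]
tr(P') = 16.0033

16.0033


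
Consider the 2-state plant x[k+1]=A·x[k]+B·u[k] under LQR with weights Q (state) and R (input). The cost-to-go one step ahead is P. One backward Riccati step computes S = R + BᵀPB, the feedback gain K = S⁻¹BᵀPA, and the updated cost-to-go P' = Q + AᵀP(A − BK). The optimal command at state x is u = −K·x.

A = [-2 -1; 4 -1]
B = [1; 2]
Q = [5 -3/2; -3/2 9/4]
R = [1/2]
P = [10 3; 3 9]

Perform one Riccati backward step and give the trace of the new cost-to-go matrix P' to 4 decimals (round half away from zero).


BᵀP = [16.0000 21.0000]
S = R + BᵀPB = [1/2] + [58.0000] = [58.5000]
BᵀPA = [52.0000 -37.0000]
K = S⁻¹·BᵀPA = [0.8889 -0.6325]
A−BK = [-2.8889 -0.3675; 2.2222 0.2650]
AᵀP(A−BK) = [89.7778 10.8889; 10.8889 1.5983]
P' = Q + AᵀP(A−BK) = [94.7778 9.3889; 9.3889 3.8483]
tr(P') = 98.6261

98.6261


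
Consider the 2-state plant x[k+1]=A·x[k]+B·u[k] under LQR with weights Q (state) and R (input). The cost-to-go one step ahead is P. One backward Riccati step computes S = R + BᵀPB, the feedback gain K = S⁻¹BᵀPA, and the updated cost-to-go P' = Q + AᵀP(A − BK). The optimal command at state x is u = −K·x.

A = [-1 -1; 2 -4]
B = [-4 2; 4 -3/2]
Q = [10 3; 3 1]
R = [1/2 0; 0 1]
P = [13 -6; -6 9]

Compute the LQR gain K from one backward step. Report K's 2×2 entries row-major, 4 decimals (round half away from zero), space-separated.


BᵀP = [-76.0000 60.0000; 35.0000 -25.5000]
S = R + BᵀPB = [1/2 0; 0 1] + [544.0000 -242.0000; -242.0000 108.2500] = [544.5000 -242.0000; -242.0000 109.2500]
BᵀPA = [196.0000 -164.0000; -86.0000 67.0000]
K = S⁻¹·BᵀPA = [0.6514 -1.8458; 0.6557 -3.4754]
A−BK = [0.2941 -1.4325; 0.3780 -1.8298]
AᵀP(A−BK) = [1.7186 -8.1045; -8.1045 39.1379]
P' = Q + AᵀP(A−BK) = [11.7186 -5.1045; -5.1045 40.1379]
tr(P') = 51.8565

0.6514 -1.8458 0.6557 -3.4754


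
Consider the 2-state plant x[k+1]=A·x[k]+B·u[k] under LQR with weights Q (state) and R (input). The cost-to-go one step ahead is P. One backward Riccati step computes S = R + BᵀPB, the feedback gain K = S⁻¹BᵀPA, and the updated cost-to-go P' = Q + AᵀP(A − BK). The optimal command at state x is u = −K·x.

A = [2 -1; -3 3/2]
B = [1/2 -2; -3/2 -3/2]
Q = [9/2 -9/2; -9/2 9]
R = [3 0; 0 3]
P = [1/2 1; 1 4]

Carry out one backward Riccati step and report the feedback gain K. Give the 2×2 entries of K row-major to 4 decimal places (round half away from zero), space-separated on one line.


BᵀP = [-1.2500 -5.5000; -2.5000 -8.0000]
S = R + BᵀPB = [3 0; 0 3] + [7.6250 10.7500; 10.7500 17.0000] = [10.6250 10.7500; 10.7500 20.0000]
BᵀPA = [14.0000 -7.0000; 19.0000 -9.5000]
K = S⁻¹·BᵀPA = [0.7814 -0.3907; 0.5300 -0.2650]
A−BK = [2.6692 -1.3346; -1.0329 0.5164]
AᵀP(A−BK) = [4.9903 -2.4952; -2.4952 1.2476]
P' = Q + AᵀP(A−BK) = [9.4903 -6.9952; -6.9952 10.2476]
tr(P') = 19.7379

0.7814 -0.3907 0.5300 -0.2650


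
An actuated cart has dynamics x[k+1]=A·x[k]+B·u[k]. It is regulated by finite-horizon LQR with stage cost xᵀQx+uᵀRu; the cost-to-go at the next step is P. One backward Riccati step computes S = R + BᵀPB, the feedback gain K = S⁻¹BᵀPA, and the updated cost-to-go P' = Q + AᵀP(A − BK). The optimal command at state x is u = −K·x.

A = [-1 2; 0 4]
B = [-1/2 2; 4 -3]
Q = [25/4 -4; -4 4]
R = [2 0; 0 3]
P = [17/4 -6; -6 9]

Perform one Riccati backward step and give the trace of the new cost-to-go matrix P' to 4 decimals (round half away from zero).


BᵀP = [-26.1250 39.0000; 26.5000 -39.0000]
S = R + BᵀPB = [2 0; 0 3] + [169.0625 -169.2500; -169.2500 170.0000] = [171.0625 -169.2500; -169.2500 173.0000]
BᵀPA = [26.1250 103.7500; -26.5000 -103.0000]
K = S⁻¹·BᵀPA = [0.0364 0.5442; -0.1176 -0.0630]
A−BK = [-0.7466 2.3981; -0.4983 1.6343]
AᵀP(A−BK) = [0.1835 -0.3860; -0.3860 2.0533]
P' = Q + AᵀP(A−BK) = [6.4335 -4.3860; -4.3860 6.0533]
tr(P') = 12.4868

12.4868


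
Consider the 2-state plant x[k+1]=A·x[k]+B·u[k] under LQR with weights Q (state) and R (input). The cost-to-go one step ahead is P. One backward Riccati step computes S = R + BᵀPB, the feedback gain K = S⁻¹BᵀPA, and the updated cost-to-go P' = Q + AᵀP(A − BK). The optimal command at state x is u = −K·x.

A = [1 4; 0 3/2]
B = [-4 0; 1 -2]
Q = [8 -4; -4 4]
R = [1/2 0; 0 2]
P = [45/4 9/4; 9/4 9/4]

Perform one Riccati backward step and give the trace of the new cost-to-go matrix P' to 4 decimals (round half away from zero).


BᵀP = [-42.7500 -6.7500; -4.5000 -4.5000]
S = R + BᵀPB = [1/2 0; 0 2] + [164.2500 13.5000; 13.5000 9.0000] = [164.7500 13.5000; 13.5000 11.0000]
BᵀPA = [-42.7500 -181.1250; -4.5000 -24.7500]
K = S⁻¹·BᵀPA = [-0.2512 -1.0173; -0.1008 -1.0015]
A−BK = [-0.0049 -0.0693; 0.0497 0.5144]
AᵀP(A−BK) = [0.0566 0.3775; 0.3775 3.0123]
P' = Q + AᵀP(A−BK) = [8.0566 -3.6225; -3.6225 7.0123]
tr(P') = 15.0689

15.0689


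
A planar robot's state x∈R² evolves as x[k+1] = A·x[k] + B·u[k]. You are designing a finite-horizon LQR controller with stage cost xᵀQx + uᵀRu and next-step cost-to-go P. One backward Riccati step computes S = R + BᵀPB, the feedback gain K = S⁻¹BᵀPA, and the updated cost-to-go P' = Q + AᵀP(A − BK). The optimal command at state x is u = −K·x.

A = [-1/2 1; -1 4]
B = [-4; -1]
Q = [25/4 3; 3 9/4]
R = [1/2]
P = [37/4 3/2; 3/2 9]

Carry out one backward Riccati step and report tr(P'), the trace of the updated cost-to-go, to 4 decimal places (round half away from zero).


BᵀP = [-38.5000 -15.0000]
S = R + BᵀPB = [1/2] + [169.0000] = [169.5000]
BᵀPA = [34.2500 -98.5000]
K = S⁻¹·BᵀPA = [0.2021 -0.5811]
A−BK = [0.3083 -1.3245; -0.7979 3.4189]
AᵀP(A−BK) = [5.8918 -25.2216; -25.2216 108.0096]
P' = Q + AᵀP(A−BK) = [12.1418 -22.2216; -22.2216 110.2596]
tr(P') = 122.4014

122.4014


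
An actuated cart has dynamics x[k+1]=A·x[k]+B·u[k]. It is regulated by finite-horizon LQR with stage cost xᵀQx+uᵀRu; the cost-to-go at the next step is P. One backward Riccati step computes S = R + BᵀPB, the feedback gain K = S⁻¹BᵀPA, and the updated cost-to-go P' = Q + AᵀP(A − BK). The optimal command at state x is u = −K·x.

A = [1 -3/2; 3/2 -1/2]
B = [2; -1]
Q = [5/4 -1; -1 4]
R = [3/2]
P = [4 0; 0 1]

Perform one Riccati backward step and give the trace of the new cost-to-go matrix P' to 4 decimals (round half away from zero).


11.3176

BᵀP = [8.0000 -1.0000]
S = R + BᵀPB = [3/2] + [17.0000] = [18.5000]
BᵀPA = [6.5000 -11.5000]
K = S⁻¹·BᵀPA = [0.3514 -0.6216]
A−BK = [0.2973 -0.2568; 1.8514 -1.1216]
AᵀP(A−BK) = [3.9662 -2.7095; -2.7095 2.1014]
P' = Q + AᵀP(A−BK) = [5.2162 -3.7095; -3.7095 6.1014]
tr(P') = 11.3176
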